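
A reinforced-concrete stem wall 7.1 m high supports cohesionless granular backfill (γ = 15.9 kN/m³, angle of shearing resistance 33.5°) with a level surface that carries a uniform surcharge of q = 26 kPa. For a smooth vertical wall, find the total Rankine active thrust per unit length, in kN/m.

K_a = tan²(45° − φ/2) = 0.2887.
Soil triangle: ½ K_a γ H² = 0.5×0.2887×15.9×7.1² = 115.7 kN/m.
Surcharge rectangle: K_a q H = 0.2887×26×7.1 = 53.30 kN/m.
Total = 115.7 + 53.30 = 169.0 kN/m.

169 kN/m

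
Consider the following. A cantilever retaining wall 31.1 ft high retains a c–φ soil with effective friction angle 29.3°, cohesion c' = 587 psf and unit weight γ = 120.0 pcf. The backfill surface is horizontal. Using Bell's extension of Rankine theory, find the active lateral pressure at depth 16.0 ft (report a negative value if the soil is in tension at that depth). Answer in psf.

-29.2 psf

K_a = (1 − sin φ)/(1 + sin φ) = 0.3428.
σ_a = K_a γ z − 2c√K_a = 0.3428×120.0×16.0 − 2×587×0.5855 = -29.16 psf.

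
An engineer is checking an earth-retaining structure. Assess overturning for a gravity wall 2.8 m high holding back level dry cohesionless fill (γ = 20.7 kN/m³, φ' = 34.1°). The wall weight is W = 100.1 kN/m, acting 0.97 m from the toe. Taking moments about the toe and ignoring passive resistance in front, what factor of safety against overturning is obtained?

K_a = tan²(45° − 34.1°/2) = 0.2815.
P_a = ½K_aγH² = 0.5×0.2815×20.7×2.8² = 22.84 kN/m, acting at H/3 = 0.9333 m above the base.
Overturning moment M_o = P_a × H/3 = 22.84 × 0.9333 = 21.32.
Resisting moment M_r = W × 0.97 = 100.1 × 0.97 = 97.10.
FS_overturning = M_r/M_o = 97.10/21.32 = 4.554.

4.55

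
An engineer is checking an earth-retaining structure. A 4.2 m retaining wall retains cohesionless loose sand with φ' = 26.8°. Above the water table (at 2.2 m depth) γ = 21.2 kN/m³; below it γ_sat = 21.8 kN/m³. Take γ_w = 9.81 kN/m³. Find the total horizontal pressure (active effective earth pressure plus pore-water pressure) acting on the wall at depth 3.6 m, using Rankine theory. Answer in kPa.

37.7 kPa

K_a = (1 − sin φ)/(1 + sin φ) = 0.3785.
γ' = 21.8 − 9.81 = 11.99 kN/m³.
Effective vertical stress at 3.6 m: σ'_v = 21.2×2.2 + 11.99×1.40 = 63.43 kPa.
σ'_h = K_a σ'_v = 0.3785 × 63.43 = 24.01 kPa; u = γ_w × 1.40 = 13.73 kPa.
Total σ_h = 24.01 + 13.73 = 37.74 kPa.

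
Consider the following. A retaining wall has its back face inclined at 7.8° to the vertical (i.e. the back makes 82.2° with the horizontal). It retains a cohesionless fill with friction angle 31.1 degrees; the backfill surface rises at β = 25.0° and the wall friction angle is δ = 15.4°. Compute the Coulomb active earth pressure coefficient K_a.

0.556

K_a = sin²(α+φ) / [sin²α · sin(α−δ) · (1 + √{sin(φ+δ)sin(φ−β) / (sin(α−δ)sin(α+β))})²].
With α = 82.2°, φ = 31.1°, δ = 15.4°, β = 25.0°: K_a = 0.5564.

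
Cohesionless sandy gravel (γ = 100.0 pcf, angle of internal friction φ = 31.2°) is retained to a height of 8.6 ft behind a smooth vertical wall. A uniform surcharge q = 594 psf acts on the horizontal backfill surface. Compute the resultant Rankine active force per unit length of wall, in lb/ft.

K_a = tan²(45° − φ/2) = 0.3175.
Soil triangle: ½ K_a γ H² = 0.5×0.3175×100.0×8.6² = 1174 lb/ft.
Surcharge rectangle: K_a q H = 0.3175×594×8.6 = 1622 lb/ft.
Total = 1174 + 1622 = 2796 lb/ft.

2800 lb/ft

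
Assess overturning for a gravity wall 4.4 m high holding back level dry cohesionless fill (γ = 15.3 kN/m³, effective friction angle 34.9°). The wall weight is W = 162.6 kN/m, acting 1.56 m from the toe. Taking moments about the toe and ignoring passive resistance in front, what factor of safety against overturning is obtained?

4.29

K_a = tan²(45° − 34.9°/2) = 0.2721.
P_a = ½K_aγH² = 0.5×0.2721×15.3×4.4² = 40.31 kN/m, acting at H/3 = 1.467 m above the base.
Overturning moment M_o = P_a × H/3 = 40.31 × 1.467 = 59.12.
Resisting moment M_r = W × 1.56 = 162.6 × 1.56 = 253.7.
FS_overturning = M_r/M_o = 253.7/59.12 = 4.291.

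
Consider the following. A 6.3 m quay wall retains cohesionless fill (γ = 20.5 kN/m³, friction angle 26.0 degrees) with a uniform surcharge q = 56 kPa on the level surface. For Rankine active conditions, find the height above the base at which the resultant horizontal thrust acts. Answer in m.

K_a = 0.3905.
Triangular part P₁ = ½K_aγH² = 158.8 at H/3 = 2.100 m; rectangular part P₂ = K_a q H = 137.8 at H/2 = 3.150 m.
ȳ = (P₁·2.100 + P₂·3.150)/(P₁+P₂) = 2.588 m.

2.59 m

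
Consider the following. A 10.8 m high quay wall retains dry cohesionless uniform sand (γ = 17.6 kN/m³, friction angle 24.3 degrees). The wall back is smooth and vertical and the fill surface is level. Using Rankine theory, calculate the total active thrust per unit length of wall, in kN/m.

K_a = tan²(45° − φ/2) = 0.4169.
P_a = ½ K_a γ H² = 0.5 × 0.4169 × 17.6 × 10.8² = 427.9 kN/m.

428 kN/m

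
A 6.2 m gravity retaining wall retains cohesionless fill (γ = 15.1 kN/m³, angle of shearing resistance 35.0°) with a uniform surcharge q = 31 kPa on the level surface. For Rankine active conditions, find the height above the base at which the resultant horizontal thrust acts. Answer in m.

K_a = 0.2710.
Triangular part P₁ = ½K_aγH² = 78.65 at H/3 = 2.067 m; rectangular part P₂ = K_a q H = 52.08 at H/2 = 3.100 m.
ȳ = (P₁·2.067 + P₂·3.100)/(P₁+P₂) = 2.478 m.

2.48 m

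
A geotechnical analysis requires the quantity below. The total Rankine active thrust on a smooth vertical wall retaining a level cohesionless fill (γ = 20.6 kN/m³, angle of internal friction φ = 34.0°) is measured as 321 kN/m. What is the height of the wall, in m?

K_a = 0.2827. P_a = ½ K_a γ H² ⇒ H = √(2P_a/(K_a γ)).
H = √(2×321/(0.2827×20.6)) = 10.50 m.

10.5 m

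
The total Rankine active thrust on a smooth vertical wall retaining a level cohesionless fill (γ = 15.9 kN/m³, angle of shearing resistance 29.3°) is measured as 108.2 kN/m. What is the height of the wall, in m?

6.30 m

K_a = 0.3428. P_a = ½ K_a γ H² ⇒ H = √(2P_a/(K_a γ)).
H = √(2×108.2/(0.3428×15.9)) = 6.301 m.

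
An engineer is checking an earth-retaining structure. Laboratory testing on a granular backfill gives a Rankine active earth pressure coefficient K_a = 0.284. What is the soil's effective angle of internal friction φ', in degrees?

K_a = tan²(45° − φ/2) ⇒ 45° − φ/2 = arctan(√0.284) = 28.05°.
φ = 2(45° − 28.05°) = 33.89°.

33.9°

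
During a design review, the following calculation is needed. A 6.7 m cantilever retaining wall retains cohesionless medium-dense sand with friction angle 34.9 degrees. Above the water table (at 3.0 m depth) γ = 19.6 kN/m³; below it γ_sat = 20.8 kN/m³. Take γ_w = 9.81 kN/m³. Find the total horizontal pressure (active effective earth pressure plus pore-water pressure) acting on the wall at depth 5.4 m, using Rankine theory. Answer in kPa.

K_a = (1 − sin φ)/(1 + sin φ) = 0.2721.
γ' = 20.8 − 9.81 = 10.99 kN/m³.
Effective vertical stress at 5.4 m: σ'_v = 19.6×3.0 + 10.99×2.40 = 85.18 kPa.
σ'_h = K_a σ'_v = 0.2721 × 85.18 = 23.18 kPa; u = γ_w × 2.40 = 23.54 kPa.
Total σ_h = 23.18 + 23.54 = 46.72 kPa.

46.7 kPa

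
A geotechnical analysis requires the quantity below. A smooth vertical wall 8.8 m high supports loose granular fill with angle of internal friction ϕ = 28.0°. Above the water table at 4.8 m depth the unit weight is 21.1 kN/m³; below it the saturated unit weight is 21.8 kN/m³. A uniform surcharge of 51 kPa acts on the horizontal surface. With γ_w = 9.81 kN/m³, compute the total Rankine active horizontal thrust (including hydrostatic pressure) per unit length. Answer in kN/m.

509 kN/m

K_a = tan²(45° − φ/2) = 0.3610.
γ' = 21.8 − 9.81 = 11.99 kN/m³. h₂ = H − d_w = 4.0 m.
σ'_h: at surface K_a·q = 18.41; at WT K_a(q+γd_w) = 54.98; at base K_a(q+γd_w+γ'h₂) = 72.29 kPa.
P₁ = ½(18.41+54.98)×4.8 = 176.1; P₂ = ½(54.98+72.29)×4.0 = 254.5; P_w = ½γ_w h₂² = 78.48.
Total = 176.1+254.5+78.48 = 509.2 kN/m.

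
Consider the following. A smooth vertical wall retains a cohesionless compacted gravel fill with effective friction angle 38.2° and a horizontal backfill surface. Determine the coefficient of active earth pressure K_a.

K_a = (1 − sin φ)/(1 + sin φ) = (1 − sin 38.2°)/(1 + sin 38.2°) = 0.2358.

0.236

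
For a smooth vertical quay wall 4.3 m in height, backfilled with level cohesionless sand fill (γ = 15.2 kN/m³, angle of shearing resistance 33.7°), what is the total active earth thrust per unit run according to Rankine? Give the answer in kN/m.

K_a = tan²(45° − φ/2) = 0.2863.
P_a = ½ K_a γ H² = 0.5 × 0.2863 × 15.2 × 4.3² = 40.23 kN/m.

40.2 kN/m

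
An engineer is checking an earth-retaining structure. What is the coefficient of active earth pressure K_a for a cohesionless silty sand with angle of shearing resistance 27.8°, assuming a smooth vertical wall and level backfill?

0.364

K_a = tan²(45° − φ/2) = tan²(31.10°) = 0.3639.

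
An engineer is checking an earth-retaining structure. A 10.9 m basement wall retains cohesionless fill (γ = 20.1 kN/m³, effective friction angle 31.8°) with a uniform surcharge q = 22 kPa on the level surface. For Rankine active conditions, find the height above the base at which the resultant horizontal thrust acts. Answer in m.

3.94 m

K_a = 0.3098.
Triangular part P₁ = ½K_aγH² = 369.9 at H/3 = 3.633 m; rectangular part P₂ = K_a q H = 74.29 at H/2 = 5.450 m.
ȳ = (P₁·3.633 + P₂·5.450)/(P₁+P₂) = 3.937 m.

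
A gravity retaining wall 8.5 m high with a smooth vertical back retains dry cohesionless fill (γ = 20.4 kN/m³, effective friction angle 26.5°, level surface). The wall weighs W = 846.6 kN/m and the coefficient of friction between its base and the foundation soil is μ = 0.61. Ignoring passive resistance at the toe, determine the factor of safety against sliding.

K_a = tan²(45° − 26.5°/2) = 0.3829.
P_a = ½K_aγH² = 0.5×0.3829×20.4×8.5² = 282.2 kN/m, acting at H/3 = 2.833 m above the base.
FS_sliding = μW / P_a = 0.61×846.6 / 282.2 = 1.830.

1.83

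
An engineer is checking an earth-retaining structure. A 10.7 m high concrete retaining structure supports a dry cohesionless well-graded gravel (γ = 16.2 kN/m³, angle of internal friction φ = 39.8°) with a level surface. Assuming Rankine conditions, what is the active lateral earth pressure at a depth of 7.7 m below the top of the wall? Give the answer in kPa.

27.4 kPa

K_a = (1 − sin φ)/(1 + sin φ) = 0.2194.
σ_h = K_a γ z = 0.2194 × 16.2 × 7.7 = 27.37 kPa.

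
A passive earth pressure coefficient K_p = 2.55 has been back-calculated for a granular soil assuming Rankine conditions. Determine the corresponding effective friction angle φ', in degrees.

K_p = (1+sin φ)/(1−sin φ) ⇒ sin φ = (K_p − 1)/(K_p + 1) = 0.4366.
φ = arcsin(0.4366) = 25.89°.

25.9°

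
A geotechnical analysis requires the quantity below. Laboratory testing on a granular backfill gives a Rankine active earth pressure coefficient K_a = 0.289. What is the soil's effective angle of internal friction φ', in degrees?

K_a = tan²(45° − φ/2) ⇒ 45° − φ/2 = arctan(√0.289) = 28.26°.
φ = 2(45° − 28.26°) = 33.48°.

33.5°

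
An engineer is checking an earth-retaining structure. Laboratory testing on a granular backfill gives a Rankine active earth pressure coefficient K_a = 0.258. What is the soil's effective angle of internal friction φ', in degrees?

K_a = tan²(45° − φ/2) ⇒ 45° − φ/2 = arctan(√0.258) = 26.93°.
φ = 2(45° − 26.93°) = 36.14°.

36.1°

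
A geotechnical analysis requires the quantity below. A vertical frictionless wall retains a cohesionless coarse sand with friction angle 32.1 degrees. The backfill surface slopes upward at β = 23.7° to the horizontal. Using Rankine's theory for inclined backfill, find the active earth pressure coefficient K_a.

0.412

K_a = cos β · (cos β − √(cos²β − cos²φ)) / (cos β + √(cos²β − cos²φ)).
cos β = 0.9157, cos φ = 0.8471, √(cos²β − cos²φ) = 0.3476.
K_a = 0.9157 × (0.9157 − 0.3476)/(0.9157 + 0.3476) = 0.4118.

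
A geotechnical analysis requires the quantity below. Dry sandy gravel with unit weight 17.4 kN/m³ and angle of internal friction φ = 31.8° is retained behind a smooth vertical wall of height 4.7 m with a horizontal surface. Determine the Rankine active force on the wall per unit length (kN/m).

K_a = tan²(45° − φ/2) = 0.3098.
P_a = ½ K_a γ H² = 0.5 × 0.3098 × 17.4 × 4.7² = 59.54 kN/m.

59.5 kN/m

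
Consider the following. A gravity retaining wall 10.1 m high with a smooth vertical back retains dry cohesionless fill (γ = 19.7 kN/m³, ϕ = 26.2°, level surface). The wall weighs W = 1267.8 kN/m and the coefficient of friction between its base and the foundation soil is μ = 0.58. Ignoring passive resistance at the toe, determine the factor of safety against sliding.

1.89

K_a = tan²(45° − 26.2°/2) = 0.3874.
P_a = ½K_aγH² = 0.5×0.3874×19.7×10.1² = 389.3 kN/m, acting at H/3 = 3.367 m above the base.
FS_sliding = μW / P_a = 0.58×1267.8 / 389.3 = 1.889.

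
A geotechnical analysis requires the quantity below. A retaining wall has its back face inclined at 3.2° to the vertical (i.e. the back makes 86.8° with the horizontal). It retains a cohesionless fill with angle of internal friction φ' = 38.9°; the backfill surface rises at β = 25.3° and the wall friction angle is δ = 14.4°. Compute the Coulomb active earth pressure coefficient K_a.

0.325

K_a = sin²(α+φ) / [sin²α · sin(α−δ) · (1 + √{sin(φ+δ)sin(φ−β) / (sin(α−δ)sin(α+β))})²].
With α = 86.8°, φ = 38.9°, δ = 14.4°, β = 25.3°: K_a = 0.3247.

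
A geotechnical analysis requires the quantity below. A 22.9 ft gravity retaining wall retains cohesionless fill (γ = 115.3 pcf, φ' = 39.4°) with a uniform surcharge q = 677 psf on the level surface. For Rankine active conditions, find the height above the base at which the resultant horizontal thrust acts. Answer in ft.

K_a = 0.2234.
Triangular part P₁ = ½K_aγH² = 6755 at H/3 = 7.633 ft; rectangular part P₂ = K_a q H = 3464 at H/2 = 11.45 ft.
ȳ = (P₁·7.633 + P₂·11.45)/(P₁+P₂) = 8.927 ft.

8.93 ft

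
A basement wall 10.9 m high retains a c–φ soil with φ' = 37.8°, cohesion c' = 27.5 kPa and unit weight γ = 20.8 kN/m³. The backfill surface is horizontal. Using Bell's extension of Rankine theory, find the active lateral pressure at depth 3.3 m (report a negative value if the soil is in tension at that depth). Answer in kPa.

K_a = (1 − sin φ)/(1 + sin φ) = 0.2400.
σ_a = K_a γ z − 2c√K_a = 0.2400×20.8×3.3 − 2×27.5×0.4899 = -10.47 kPa.

-10.5 kPa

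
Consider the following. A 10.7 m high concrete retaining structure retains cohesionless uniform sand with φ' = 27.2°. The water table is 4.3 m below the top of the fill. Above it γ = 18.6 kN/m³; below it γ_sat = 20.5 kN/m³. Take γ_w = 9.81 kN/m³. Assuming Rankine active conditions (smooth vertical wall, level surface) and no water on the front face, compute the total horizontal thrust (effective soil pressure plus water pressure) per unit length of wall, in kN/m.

537 kN/m

K_a = tan²(45° − φ/2) = 0.3726.
γ' = 20.5 − 9.81 = 10.69 kN/m³. Depth below WT = 6.4 m.
σ'_h at WT = K_a γ d_w = 29.80 kPa; at base = 29.80 + K_a γ' × 6.4 = 55.29 kPa.
P₁ (0–4.3 m) = ½×29.80×4.3 = 64.07. P₂ (4.3–10.7 m) = ½(29.80+55.29)×6.4 = 272.3.
P_w = ½ γ_w h₂² = 0.5×9.81×6.4² = 200.9. Total = 64.07+272.3+200.9 = 537.3 kN/m.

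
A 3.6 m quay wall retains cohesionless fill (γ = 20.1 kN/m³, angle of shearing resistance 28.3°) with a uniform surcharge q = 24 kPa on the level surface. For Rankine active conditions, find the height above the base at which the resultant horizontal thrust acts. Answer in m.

K_a = 0.3568.
Triangular part P₁ = ½K_aγH² = 46.47 at H/3 = 1.200 m; rectangular part P₂ = K_a q H = 30.83 at H/2 = 1.800 m.
ȳ = (P₁·1.200 + P₂·1.800)/(P₁+P₂) = 1.439 m.

1.44 m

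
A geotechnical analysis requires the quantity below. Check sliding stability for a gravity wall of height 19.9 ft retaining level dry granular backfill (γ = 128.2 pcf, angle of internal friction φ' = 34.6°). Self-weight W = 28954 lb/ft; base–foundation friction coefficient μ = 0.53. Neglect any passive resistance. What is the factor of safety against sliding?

K_a = tan²(45° − 34.6°/2) = 0.2756.
P_a = ½K_aγH² = 0.5×0.2756×128.2×19.9² = 6997 lb/ft, acting at H/3 = 6.633 ft above the base.
FS_sliding = μW / P_a = 0.53×28954 / 6997 = 2.193.

2.19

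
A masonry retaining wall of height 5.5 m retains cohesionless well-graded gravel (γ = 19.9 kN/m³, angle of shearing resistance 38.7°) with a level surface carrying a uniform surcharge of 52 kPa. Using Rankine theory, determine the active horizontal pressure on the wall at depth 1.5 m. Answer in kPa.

18.9 kPa

K_a = (1 − sin φ)/(1 + sin φ) = 0.2306.
σ_v = γz + q = 19.9 × 1.5 + 52 = 81.85 kPa.
σ_h = K_a σ_v = 0.2306 × 81.85 = 18.87 kPa.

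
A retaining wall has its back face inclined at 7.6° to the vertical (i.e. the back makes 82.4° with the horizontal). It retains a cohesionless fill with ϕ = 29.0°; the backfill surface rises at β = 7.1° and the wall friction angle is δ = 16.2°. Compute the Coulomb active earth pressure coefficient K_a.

K_a = sin²(α+φ) / [sin²α · sin(α−δ) · (1 + √{sin(φ+δ)sin(φ−β) / (sin(α−δ)sin(α+β))})²].
With α = 82.4°, φ = 29.0°, δ = 16.2°, β = 7.1°: K_a = 0.4077.

0.408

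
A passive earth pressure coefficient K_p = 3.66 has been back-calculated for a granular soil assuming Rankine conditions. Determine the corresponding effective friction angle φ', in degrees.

34.8°

K_p = (1+sin φ)/(1−sin φ) ⇒ sin φ = (K_p − 1)/(K_p + 1) = 0.5708.
φ = arcsin(0.5708) = 34.81°.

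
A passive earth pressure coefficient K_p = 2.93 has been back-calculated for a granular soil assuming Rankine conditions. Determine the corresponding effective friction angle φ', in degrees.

29.4°

K_p = (1+sin φ)/(1−sin φ) ⇒ sin φ = (K_p − 1)/(K_p + 1) = 0.4911.
φ = arcsin(0.4911) = 29.41°.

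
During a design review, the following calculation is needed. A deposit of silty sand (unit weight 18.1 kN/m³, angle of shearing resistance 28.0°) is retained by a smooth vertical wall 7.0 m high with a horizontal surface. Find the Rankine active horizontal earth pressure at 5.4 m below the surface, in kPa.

35.3 kPa

K_a = (1 − sin φ)/(1 + sin φ) = 0.3610.
σ_h = K_a γ z = 0.3610 × 18.1 × 5.4 = 35.29 kPa.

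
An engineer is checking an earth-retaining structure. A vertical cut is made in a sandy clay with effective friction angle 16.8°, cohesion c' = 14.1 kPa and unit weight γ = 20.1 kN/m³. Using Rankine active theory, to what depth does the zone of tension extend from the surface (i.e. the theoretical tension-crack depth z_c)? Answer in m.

K_a = tan²(45° − 16.8°/2) = 0.5516; √K_a = 0.7427.
The active pressure is zero where K_a γ z = 2c√K_a, so z_c = 2c/(γ√K_a) = 2×14.1/(20.1×0.7427) = 1.889 m.

1.89 m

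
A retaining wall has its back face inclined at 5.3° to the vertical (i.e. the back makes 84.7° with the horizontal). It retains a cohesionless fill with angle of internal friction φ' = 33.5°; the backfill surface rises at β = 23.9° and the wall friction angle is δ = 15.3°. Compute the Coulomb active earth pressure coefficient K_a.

K_a = sin²(α+φ) / [sin²α · sin(α−δ) · (1 + √{sin(φ+δ)sin(φ−β) / (sin(α−δ)sin(α+β))})²].
With α = 84.7°, φ = 33.5°, δ = 15.3°, β = 23.9°: K_a = 0.4420.

0.442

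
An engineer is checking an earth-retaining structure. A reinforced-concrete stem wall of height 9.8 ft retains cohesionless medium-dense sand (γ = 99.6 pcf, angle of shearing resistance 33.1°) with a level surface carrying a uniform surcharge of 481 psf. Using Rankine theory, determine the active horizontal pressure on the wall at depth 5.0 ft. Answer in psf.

287 psf

K_a = (1 − sin φ)/(1 + sin φ) = 0.2936.
σ_v = γz + q = 99.6 × 5.0 + 481 = 979.0 psf.
σ_h = K_a σ_v = 0.2936 × 979.0 = 287.4 psf.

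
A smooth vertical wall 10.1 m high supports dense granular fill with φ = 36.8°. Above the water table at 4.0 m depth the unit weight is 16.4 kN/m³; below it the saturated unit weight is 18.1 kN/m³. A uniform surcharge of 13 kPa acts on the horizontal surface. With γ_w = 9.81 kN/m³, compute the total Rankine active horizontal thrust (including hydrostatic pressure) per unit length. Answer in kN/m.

387 kN/m

K_a = tan²(45° − φ/2) = 0.2508.
γ' = 18.1 − 9.81 = 8.290 kN/m³. h₂ = H − d_w = 6.1 m.
σ'_h: at surface K_a·q = 3.260; at WT K_a(q+γd_w) = 19.71; at base K_a(q+γd_w+γ'h₂) = 32.39 kPa.
P₁ = ½(3.260+19.71)×4.0 = 45.94; P₂ = ½(19.71+32.39)×6.1 = 158.9; P_w = ½γ_w h₂² = 182.5.
Total = 45.94+158.9+182.5 = 387.4 kN/m.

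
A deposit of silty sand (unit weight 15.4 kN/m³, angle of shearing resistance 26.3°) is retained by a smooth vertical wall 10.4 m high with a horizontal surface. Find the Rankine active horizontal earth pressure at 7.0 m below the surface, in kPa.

K_a = (1 − sin φ)/(1 + sin φ) = 0.3859.
σ_h = K_a γ z = 0.3859 × 15.4 × 7.0 = 41.60 kPa.

41.6 kPa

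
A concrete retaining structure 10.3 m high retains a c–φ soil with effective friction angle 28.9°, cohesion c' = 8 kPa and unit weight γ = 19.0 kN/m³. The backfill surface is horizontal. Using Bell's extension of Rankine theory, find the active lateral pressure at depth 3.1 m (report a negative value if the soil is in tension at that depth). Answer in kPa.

11.1 kPa

K_a = (1 − sin φ)/(1 + sin φ) = 0.3484.
σ_a = K_a γ z − 2c√K_a = 0.3484×19.0×3.1 − 2×8×0.5902 = 11.07 kPa.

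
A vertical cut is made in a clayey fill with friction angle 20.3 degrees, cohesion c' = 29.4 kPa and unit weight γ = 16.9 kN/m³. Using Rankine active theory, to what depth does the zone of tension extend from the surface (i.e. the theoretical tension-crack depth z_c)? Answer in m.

K_a = tan²(45° − 20.3°/2) = 0.4849; √K_a = 0.6963.
The active pressure is zero where K_a γ z = 2c√K_a, so z_c = 2c/(γ√K_a) = 2×29.4/(16.9×0.6963) = 4.997 m.

5.00 m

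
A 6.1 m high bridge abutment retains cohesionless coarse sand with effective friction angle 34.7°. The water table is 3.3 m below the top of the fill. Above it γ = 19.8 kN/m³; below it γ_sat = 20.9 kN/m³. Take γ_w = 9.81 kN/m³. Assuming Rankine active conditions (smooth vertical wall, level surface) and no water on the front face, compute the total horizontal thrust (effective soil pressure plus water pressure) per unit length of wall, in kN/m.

130 kN/m

K_a = tan²(45° − φ/2) = 0.2745.
γ' = 20.9 − 9.81 = 11.09 kN/m³. Depth below WT = 2.8 m.
σ'_h at WT = K_a γ d_w = 17.93 kPa; at base = 17.93 + K_a γ' × 2.8 = 26.46 kPa.
P₁ (0–3.3 m) = ½×17.93×3.3 = 29.59. P₂ (3.3–6.1 m) = ½(17.93+26.46)×2.8 = 62.15.
P_w = ½ γ_w h₂² = 0.5×9.81×2.8² = 38.46. Total = 29.59+62.15+38.46 = 130.2 kN/m.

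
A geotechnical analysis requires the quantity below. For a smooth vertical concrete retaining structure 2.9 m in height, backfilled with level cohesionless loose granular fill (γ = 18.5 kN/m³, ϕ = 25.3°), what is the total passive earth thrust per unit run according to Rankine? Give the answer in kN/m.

194 kN/m

K_p = tan²(45° + φ/2) = 2.493.
P_p = ½ K_p γ H² = 0.5 × 2.493 × 18.5 × 2.9² = 193.9 kN/m.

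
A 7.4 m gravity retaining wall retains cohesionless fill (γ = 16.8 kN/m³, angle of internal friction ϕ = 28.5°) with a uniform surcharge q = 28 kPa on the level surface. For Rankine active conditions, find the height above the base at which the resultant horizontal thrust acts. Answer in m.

2.85 m

K_a = 0.3540.
Triangular part P₁ = ½K_aγH² = 162.8 at H/3 = 2.467 m; rectangular part P₂ = K_a q H = 73.34 at H/2 = 3.700 m.
ȳ = (P₁·2.467 + P₂·3.700)/(P₁+P₂) = 2.850 m.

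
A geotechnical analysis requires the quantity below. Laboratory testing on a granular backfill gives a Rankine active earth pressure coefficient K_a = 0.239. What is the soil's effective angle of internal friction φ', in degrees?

K_a = tan²(45° − φ/2) ⇒ 45° − φ/2 = arctan(√0.239) = 26.05°.
φ = 2(45° − 26.05°) = 37.89°.

37.9°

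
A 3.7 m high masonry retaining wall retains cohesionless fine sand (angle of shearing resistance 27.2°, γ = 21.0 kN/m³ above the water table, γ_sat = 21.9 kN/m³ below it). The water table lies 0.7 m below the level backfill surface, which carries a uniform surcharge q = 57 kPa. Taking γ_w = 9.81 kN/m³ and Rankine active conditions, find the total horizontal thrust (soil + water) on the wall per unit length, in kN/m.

161 kN/m

K_a = tan²(45° − φ/2) = 0.3726.
γ' = 21.9 − 9.81 = 12.09 kN/m³. h₂ = H − d_w = 3.0 m.
σ'_h: at surface K_a·q = 21.24; at WT K_a(q+γd_w) = 26.71; at base K_a(q+γd_w+γ'h₂) = 40.23 kPa.
P₁ = ½(21.24+26.71)×0.7 = 16.78; P₂ = ½(26.71+40.23)×3.0 = 100.4; P_w = ½γ_w h₂² = 44.14.
Total = 16.78+100.4+44.14 = 161.3 kN/m.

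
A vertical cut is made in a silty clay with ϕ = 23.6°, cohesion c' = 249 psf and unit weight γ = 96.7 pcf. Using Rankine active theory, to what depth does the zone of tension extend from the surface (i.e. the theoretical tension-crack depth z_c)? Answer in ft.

K_a = tan²(45° − 23.6°/2) = 0.4282; √K_a = 0.6544.
The active pressure is zero where K_a γ z = 2c√K_a, so z_c = 2c/(γ√K_a) = 2×249/(96.7×0.6544) = 7.870 ft.

7.87 ft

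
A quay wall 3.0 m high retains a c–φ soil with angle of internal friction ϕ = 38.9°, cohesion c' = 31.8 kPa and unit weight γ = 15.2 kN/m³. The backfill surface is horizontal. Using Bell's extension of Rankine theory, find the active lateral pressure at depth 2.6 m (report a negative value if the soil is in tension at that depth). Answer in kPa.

-21.4 kPa

K_a = (1 − sin φ)/(1 + sin φ) = 0.2285.
σ_a = K_a γ z − 2c√K_a = 0.2285×15.2×2.6 − 2×31.8×0.4780 = -21.37 kPa.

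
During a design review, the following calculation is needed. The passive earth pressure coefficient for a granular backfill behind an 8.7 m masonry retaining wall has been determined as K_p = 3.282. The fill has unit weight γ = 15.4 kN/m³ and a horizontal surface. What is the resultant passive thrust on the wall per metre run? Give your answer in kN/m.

P = ½ K_p γ H² = 0.5 × 3.282 × 15.4 × 8.7² = 1913 kN/m.

1910 kN/m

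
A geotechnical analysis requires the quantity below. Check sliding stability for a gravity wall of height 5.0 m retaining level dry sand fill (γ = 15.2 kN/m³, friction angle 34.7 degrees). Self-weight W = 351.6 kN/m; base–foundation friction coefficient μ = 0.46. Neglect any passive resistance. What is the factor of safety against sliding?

K_a = tan²(45° − 34.7°/2) = 0.2745.
P_a = ½K_aγH² = 0.5×0.2745×15.2×5.0² = 52.15 kN/m, acting at H/3 = 1.667 m above the base.
FS_sliding = μW / P_a = 0.46×351.6 / 52.15 = 3.101.

3.10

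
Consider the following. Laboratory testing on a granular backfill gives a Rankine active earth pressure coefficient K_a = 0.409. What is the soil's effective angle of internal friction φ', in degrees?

K_a = tan²(45° − φ/2) ⇒ 45° − φ/2 = arctan(√0.409) = 32.60°.
φ = 2(45° − 32.60°) = 24.80°.

24.8°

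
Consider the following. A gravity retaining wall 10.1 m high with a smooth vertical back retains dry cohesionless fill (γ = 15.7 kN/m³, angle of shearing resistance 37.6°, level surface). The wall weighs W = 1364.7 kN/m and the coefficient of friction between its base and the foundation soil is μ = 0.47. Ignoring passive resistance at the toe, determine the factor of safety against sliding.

3.31

K_a = tan²(45° − 37.6°/2) = 0.2421.
P_a = ½K_aγH² = 0.5×0.2421×15.7×10.1² = 193.9 kN/m, acting at H/3 = 3.367 m above the base.
FS_sliding = μW / P_a = 0.47×1364.7 / 193.9 = 3.308.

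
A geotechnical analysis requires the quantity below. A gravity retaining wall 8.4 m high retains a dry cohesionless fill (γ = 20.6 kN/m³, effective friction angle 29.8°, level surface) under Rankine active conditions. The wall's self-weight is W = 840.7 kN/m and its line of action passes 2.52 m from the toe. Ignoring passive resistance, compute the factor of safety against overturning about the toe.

3.10

K_a = tan²(45° − 29.8°/2) = 0.3360.
P_a = ½K_aγH² = 0.5×0.3360×20.6×8.4² = 244.2 kN/m, acting at H/3 = 2.800 m above the base.
Overturning moment M_o = P_a × H/3 = 244.2 × 2.800 = 683.8.
Resisting moment M_r = W × 2.52 = 840.7 × 2.52 = 2119.
FS_overturning = M_r/M_o = 2119/683.8 = 3.098.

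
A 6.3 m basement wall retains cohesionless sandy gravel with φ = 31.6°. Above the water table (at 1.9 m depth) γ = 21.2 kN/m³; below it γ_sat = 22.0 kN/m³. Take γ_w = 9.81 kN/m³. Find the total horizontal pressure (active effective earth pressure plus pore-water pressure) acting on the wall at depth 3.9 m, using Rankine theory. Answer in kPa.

K_a = (1 − sin φ)/(1 + sin φ) = 0.3123.
γ' = 22.0 − 9.81 = 12.19 kN/m³.
Effective vertical stress at 3.9 m: σ'_v = 21.2×1.9 + 12.19×2.00 = 64.66 kPa.
σ'_h = K_a σ'_v = 0.3123 × 64.66 = 20.20 kPa; u = γ_w × 2.00 = 19.62 kPa.
Total σ_h = 20.20 + 19.62 = 39.82 kPa.

39.8 kPa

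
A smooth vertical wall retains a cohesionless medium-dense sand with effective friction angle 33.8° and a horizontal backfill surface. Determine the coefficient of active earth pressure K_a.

0.285

K_a = (1 − sin φ)/(1 + sin φ) = (1 − sin 33.8°)/(1 + sin 33.8°) = 0.2851.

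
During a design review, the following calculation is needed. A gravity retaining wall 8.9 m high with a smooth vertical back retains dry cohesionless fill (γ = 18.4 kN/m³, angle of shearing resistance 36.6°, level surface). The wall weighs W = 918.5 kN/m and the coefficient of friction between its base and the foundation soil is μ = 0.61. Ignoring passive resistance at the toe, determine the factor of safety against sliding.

3.04

K_a = tan²(45° − 36.6°/2) = 0.2530.
P_a = ½K_aγH² = 0.5×0.2530×18.4×8.9² = 184.3 kN/m, acting at H/3 = 2.967 m above the base.
FS_sliding = μW / P_a = 0.61×918.5 / 184.3 = 3.039.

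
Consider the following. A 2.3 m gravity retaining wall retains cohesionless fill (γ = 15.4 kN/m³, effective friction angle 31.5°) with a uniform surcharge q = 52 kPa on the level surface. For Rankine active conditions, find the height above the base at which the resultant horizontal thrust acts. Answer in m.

1.05 m

K_a = 0.3136.
Triangular part P₁ = ½K_aγH² = 12.78 at H/3 = 0.7667 m; rectangular part P₂ = K_a q H = 37.51 at H/2 = 1.150 m.
ȳ = (P₁·0.7667 + P₂·1.150)/(P₁+P₂) = 1.053 m.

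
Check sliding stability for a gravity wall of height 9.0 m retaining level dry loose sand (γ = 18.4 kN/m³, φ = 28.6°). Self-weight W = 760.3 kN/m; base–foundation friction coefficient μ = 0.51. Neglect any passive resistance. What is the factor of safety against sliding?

K_a = tan²(45° − 28.6°/2) = 0.3525.
P_a = ½K_aγH² = 0.5×0.3525×18.4×9.0² = 262.7 kN/m, acting at H/3 = 3.000 m above the base.
FS_sliding = μW / P_a = 0.51×760.3 / 262.7 = 1.476.

1.48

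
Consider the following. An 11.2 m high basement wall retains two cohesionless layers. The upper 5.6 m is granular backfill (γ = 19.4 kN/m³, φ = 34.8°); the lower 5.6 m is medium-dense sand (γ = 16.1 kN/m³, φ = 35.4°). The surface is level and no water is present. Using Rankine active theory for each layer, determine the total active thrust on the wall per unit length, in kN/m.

K_a1 = tan²(45°−34.8°/2) = 0.2733; K_a2 = tan²(45°−35.4°/2) = 0.2664.
Layer 1: σ at base = K_a1 γ₁ h₁ = 29.69 kPa; P₁ = ½×29.69×5.6 = 83.14.
Layer 2: σ_v at top = γ₁h₁ = 108.6; σ_h top = K_a2×108.6 = 28.94; σ_h base = K_a2×(108.6+16.1×5.6) = 52.96.
P₂ = ½(28.94+52.96)×5.6 = 229.3. Total P_a = 83.14+229.3 = 312.5 kN/m.

312 kN/m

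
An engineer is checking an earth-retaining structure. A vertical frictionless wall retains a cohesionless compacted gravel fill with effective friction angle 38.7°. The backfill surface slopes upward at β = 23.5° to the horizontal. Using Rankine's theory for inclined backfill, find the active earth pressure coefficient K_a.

0.286

K_a = cos β · (cos β − √(cos²β − cos²φ)) / (cos β + √(cos²β − cos²φ)).
cos β = 0.9171, cos φ = 0.7804, √(cos²β − cos²φ) = 0.4816.
K_a = 0.9171 × (0.9171 − 0.4816)/(0.9171 + 0.4816) = 0.2855.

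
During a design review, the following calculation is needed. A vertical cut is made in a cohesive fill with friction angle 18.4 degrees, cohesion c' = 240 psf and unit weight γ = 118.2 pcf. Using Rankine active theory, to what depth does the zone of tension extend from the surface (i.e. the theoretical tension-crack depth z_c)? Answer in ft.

5.63 ft

K_a = tan²(45° − 18.4°/2) = 0.5202; √K_a = 0.7212.
The active pressure is zero where K_a γ z = 2c√K_a, so z_c = 2c/(γ√K_a) = 2×240/(118.2×0.7212) = 5.631 ft.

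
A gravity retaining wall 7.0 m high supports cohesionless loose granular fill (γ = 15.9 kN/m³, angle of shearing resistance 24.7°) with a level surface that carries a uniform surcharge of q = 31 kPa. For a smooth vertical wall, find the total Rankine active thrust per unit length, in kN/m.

249 kN/m

K_a = tan²(45° − φ/2) = 0.4106.
Soil triangle: ½ K_a γ H² = 0.5×0.4106×15.9×7.0² = 159.9 kN/m.
Surcharge rectangle: K_a q H = 0.4106×31×7.0 = 89.09 kN/m.
Total = 159.9 + 89.09 = 249.0 kN/m.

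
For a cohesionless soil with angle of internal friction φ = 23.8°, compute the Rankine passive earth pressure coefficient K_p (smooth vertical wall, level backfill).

2.35

K_p = (1 + sin φ)/(1 − sin φ) = tan²(45° + 23.8°/2) = 2.353.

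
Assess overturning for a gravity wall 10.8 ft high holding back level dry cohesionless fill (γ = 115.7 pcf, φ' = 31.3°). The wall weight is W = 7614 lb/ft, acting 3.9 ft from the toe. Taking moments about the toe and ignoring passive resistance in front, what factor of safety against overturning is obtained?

K_a = tan²(45° − 31.3°/2) = 0.3162.
P_a = ½K_aγH² = 0.5×0.3162×115.7×10.8² = 2134 lb/ft, acting at H/3 = 3.600 ft above the base.
Overturning moment M_o = P_a × H/3 = 2134 × 3.600 = 7681.
Resisting moment M_r = W × 3.9 = 7614 × 3.9 = 29690.
FS_overturning = M_r/M_o = 29690/7681 = 3.866.

3.87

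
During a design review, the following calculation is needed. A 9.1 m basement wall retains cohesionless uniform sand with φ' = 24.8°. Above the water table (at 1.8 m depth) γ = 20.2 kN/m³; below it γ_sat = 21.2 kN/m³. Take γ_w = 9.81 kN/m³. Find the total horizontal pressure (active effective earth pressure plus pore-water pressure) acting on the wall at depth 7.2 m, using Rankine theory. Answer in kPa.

K_a = (1 − sin φ)/(1 + sin φ) = 0.4090.
γ' = 21.2 − 9.81 = 11.39 kN/m³.
Effective vertical stress at 7.2 m: σ'_v = 20.2×1.8 + 11.39×5.40 = 97.87 kPa.
σ'_h = K_a σ'_v = 0.4090 × 97.87 = 40.03 kPa; u = γ_w × 5.40 = 52.97 kPa.
Total σ_h = 40.03 + 52.97 = 93.00 kPa.

93.0 kPa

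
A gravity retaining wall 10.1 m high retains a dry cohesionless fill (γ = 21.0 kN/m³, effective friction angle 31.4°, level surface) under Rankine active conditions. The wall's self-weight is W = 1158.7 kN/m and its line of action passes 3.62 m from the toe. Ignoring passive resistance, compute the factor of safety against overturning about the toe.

K_a = tan²(45° − 31.4°/2) = 0.3149.
P_a = ½K_aγH² = 0.5×0.3149×21.0×10.1² = 337.3 kN/m, acting at H/3 = 3.367 m above the base.
Overturning moment M_o = P_a × H/3 = 337.3 × 3.367 = 1136.
Resisting moment M_r = W × 3.62 = 1158.7 × 3.62 = 4194.
FS_overturning = M_r/M_o = 4194/1136 = 3.694.

3.69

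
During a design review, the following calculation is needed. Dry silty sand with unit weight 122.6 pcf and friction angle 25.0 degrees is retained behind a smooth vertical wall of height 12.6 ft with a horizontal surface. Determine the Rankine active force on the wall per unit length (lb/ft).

K_a = tan²(45° − φ/2) = 0.4059.
P_a = ½ K_a γ H² = 0.5 × 0.4059 × 122.6 × 12.6² = 3950 lb/ft.

3950 lb/ft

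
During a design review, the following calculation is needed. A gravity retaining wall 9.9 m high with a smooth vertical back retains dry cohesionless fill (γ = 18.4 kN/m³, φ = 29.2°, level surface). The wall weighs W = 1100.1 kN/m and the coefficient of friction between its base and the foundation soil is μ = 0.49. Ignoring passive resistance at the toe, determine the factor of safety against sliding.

K_a = tan²(45° − 29.2°/2) = 0.3442.
P_a = ½K_aγH² = 0.5×0.3442×18.4×9.9² = 310.4 kN/m, acting at H/3 = 3.300 m above the base.
FS_sliding = μW / P_a = 0.49×1100.1 / 310.4 = 1.737.

1.74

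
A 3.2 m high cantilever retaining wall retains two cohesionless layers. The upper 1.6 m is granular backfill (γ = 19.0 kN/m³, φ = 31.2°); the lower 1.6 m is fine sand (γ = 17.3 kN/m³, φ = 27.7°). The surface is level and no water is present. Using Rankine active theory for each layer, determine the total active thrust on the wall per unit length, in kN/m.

33.6 kN/m

K_a1 = tan²(45°−31.2°/2) = 0.3175; K_a2 = tan²(45°−27.7°/2) = 0.3653.
Layer 1: σ at base = K_a1 γ₁ h₁ = 9.652 kPa; P₁ = ½×9.652×1.6 = 7.722.
Layer 2: σ_v at top = γ₁h₁ = 30.40; σ_h top = K_a2×30.40 = 11.11; σ_h base = K_a2×(30.40+17.3×1.6) = 21.22.
P₂ = ½(11.11+21.22)×1.6 = 25.86. Total P_a = 7.722+25.86 = 33.58 kN/m.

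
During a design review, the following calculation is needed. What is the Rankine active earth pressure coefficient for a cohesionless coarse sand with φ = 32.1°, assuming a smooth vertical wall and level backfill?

0.306

K_a = (1 − sin φ)/(1 + sin φ) = (1 − sin 32.1°)/(1 + sin 32.1°) = 0.3060.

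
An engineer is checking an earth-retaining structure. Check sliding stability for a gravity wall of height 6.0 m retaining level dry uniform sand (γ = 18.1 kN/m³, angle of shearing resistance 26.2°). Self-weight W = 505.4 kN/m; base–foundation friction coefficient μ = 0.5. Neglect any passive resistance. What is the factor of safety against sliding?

2.00

K_a = tan²(45° − 26.2°/2) = 0.3874.
P_a = ½K_aγH² = 0.5×0.3874×18.1×6.0² = 126.2 kN/m, acting at H/3 = 2.000 m above the base.
FS_sliding = μW / P_a = 0.5×505.4 / 126.2 = 2.002.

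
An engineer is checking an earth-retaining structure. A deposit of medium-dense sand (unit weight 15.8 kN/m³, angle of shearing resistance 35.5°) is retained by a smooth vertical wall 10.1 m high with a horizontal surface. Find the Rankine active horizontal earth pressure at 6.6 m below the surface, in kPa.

K_a = (1 − sin φ)/(1 + sin φ) = 0.2653.
σ_h = K_a γ z = 0.2653 × 15.8 × 6.6 = 27.66 kPa.

27.7 kPa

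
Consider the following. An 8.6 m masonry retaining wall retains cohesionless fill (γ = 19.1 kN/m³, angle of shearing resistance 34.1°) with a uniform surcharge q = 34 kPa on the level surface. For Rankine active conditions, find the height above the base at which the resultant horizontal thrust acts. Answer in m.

K_a = 0.2815.
Triangular part P₁ = ½K_aγH² = 198.8 at H/3 = 2.867 m; rectangular part P₂ = K_a q H = 82.32 at H/2 = 4.300 m.
ȳ = (P₁·2.867 + P₂·4.300)/(P₁+P₂) = 3.286 m.

3.29 m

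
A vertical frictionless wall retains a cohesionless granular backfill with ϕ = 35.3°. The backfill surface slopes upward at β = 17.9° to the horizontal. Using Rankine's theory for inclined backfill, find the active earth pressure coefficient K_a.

0.305

K_a = cos β · (cos β − √(cos²β − cos²φ)) / (cos β + √(cos²β − cos²φ)).
cos β = 0.9516, cos φ = 0.8161, √(cos²β − cos²φ) = 0.4893.
K_a = 0.9516 × (0.9516 − 0.4893)/(0.9516 + 0.4893) = 0.3053.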